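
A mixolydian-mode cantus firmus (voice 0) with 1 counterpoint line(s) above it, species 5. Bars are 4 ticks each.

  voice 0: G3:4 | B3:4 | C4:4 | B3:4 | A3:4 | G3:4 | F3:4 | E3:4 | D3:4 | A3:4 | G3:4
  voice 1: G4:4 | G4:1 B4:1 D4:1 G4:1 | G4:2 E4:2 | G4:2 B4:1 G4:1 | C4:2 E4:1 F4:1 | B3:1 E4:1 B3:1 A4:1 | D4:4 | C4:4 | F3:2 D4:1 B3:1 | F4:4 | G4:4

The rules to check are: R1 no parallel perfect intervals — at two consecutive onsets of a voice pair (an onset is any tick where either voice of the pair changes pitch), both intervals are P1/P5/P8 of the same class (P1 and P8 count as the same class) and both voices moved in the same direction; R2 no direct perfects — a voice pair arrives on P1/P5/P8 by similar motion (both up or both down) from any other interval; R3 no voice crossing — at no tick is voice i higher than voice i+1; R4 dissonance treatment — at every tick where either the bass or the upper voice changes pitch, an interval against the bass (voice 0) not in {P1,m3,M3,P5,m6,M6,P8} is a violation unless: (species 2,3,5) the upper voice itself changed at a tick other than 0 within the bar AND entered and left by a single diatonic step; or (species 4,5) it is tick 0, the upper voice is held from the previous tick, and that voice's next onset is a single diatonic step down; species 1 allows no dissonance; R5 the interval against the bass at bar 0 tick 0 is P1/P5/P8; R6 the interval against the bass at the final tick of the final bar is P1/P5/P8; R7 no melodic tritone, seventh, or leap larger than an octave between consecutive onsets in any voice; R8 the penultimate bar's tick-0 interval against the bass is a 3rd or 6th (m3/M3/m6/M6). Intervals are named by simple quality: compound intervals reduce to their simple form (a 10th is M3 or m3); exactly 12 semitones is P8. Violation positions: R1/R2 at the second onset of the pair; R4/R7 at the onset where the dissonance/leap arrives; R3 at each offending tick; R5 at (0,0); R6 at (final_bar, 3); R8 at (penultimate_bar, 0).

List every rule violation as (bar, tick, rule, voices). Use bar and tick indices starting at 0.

(5, 0, R7, (1,))
(5, 3, R4, (0, 1))
(5, 3, R7, (1,))
(9, 0, R7, (1,))

bar 0: v0=G3 v1=G4 downbeat P8
bar 1: v0=B3 v1=G4 downbeat m6
bar 2: v0=C4 v1=G4 downbeat P5
bar 3: v0=B3 v1=G4 downbeat m6
bar 4: v0=A3 v1=C4 downbeat m3
bar 5: v0=G3 v1=B3 downbeat M3
bar 6: v0=F3 v1=D4 downbeat M6
bar 7: v0=E3 v1=C4 downbeat m6
bar 8: v0=D3 v1=F3 downbeat m3
bar 9: v0=A3 v1=F4 downbeat m6
bar 10: v0=G3 v1=G4 downbeat P8
  -> R7 @ bar 5 tick 0 v(1,): F4->B3 leap 6st
  -> R4 @ bar 5 tick 3 v(0, 1): G3/A4 M2 untreated
  -> R7 @ bar 5 tick 3 v(1,): B3->A4 leap 10st
  -> R7 @ bar 9 tick 0 v(1,): B3->F4 leap 6st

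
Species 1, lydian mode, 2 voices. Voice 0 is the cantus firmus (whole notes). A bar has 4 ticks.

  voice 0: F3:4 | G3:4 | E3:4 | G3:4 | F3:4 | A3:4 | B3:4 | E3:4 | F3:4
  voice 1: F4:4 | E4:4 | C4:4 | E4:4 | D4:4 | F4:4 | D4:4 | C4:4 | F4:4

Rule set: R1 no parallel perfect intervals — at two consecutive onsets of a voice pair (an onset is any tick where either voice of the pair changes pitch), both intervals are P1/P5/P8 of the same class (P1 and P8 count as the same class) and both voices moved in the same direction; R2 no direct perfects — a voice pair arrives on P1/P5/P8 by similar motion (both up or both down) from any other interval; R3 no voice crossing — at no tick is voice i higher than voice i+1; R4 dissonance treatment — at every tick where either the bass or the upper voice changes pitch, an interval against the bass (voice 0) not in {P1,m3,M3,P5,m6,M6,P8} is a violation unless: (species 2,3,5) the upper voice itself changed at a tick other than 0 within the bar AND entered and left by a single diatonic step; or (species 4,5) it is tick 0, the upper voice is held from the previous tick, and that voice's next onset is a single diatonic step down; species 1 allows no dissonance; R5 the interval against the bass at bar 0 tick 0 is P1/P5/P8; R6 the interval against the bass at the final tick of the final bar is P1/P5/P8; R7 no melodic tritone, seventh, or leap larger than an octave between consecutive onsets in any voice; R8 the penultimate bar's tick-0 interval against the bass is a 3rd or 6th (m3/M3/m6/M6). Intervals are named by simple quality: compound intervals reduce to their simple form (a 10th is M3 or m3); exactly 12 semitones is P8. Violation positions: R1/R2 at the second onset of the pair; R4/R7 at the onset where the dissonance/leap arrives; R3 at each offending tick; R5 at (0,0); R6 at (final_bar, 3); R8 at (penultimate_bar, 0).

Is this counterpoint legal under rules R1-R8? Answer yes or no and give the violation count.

No (1 violations)

bar 0: v0=F3 v1=F4 (P8)
bar 1: v0=G3 v1=E4 (M6)
bar 2: v0=E3 v1=C4 (m6)
bar 3: v0=G3 v1=E4 (M6)
bar 4: v0=F3 v1=D4 (M6)
bar 5: v0=A3 v1=F4 (m6)
bar 6: v0=B3 v1=D4 (m3)
bar 7: v0=E3 v1=C4 (m6)
bar 8: v0=F3 v1=F4 (P8)
  R2 @ bar8.0: E3/C4 m6 -> F3/F4 P8 similar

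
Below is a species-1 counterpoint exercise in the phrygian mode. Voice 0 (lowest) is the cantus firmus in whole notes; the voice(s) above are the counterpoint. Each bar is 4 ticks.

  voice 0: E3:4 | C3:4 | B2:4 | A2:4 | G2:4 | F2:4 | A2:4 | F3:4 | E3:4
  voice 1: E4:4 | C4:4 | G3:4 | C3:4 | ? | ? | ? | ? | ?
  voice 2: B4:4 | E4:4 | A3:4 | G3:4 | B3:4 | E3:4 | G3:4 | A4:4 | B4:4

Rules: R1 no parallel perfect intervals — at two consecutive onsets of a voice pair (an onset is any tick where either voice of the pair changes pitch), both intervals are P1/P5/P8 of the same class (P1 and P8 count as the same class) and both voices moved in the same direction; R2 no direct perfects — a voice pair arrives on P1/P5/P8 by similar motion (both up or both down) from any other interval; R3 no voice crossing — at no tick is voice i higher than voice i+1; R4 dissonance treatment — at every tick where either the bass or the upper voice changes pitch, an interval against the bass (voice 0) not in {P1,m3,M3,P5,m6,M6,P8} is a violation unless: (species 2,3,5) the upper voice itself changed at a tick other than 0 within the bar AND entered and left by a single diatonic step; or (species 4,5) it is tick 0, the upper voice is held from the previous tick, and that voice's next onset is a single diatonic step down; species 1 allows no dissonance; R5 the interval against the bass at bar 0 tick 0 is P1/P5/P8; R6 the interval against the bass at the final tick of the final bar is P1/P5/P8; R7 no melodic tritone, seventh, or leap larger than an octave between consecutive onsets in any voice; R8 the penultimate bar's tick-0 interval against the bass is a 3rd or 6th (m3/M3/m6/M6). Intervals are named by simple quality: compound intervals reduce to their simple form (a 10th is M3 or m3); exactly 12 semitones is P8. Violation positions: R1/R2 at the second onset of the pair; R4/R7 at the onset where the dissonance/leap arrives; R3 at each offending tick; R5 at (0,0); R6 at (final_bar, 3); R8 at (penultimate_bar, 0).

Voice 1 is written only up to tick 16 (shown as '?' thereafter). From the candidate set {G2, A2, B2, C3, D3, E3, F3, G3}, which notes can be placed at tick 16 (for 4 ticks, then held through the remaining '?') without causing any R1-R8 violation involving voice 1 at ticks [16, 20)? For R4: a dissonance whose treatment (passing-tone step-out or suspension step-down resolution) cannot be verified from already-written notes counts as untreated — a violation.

{B2, D3, G3}

G2: violates R2
A2: violates R4
B2: legal
C3: violates R4
D3: legal
E3: violates R1
F3: violates R4
G3: legal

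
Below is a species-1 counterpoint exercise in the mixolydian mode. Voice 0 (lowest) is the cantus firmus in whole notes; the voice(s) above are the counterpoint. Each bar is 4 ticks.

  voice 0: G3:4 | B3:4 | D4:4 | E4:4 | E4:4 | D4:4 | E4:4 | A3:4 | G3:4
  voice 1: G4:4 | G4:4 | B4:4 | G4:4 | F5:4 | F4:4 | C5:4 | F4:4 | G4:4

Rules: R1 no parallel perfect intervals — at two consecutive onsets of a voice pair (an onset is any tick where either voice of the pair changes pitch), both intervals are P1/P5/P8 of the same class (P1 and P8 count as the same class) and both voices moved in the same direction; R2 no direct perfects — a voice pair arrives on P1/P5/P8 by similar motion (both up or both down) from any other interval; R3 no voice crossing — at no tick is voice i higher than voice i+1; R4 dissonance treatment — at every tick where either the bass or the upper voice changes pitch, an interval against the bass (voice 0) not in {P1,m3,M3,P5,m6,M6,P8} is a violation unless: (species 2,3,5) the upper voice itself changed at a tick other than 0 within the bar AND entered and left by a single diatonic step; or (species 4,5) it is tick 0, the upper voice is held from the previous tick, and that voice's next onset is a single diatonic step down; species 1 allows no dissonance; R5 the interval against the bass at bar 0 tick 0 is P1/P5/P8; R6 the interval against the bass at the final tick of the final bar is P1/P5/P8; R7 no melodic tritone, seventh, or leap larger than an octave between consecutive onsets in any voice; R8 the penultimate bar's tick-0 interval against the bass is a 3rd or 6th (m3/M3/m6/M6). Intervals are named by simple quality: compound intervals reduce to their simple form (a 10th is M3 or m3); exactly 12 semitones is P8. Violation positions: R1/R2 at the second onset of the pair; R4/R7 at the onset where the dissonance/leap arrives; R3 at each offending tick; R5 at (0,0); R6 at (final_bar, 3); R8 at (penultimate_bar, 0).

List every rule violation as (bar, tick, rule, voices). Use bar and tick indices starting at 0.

bar 0: v0=G3 v1=G4 downbeat P8
bar 1: v0=B3 v1=G4 downbeat m6
bar 2: v0=D4 v1=B4 downbeat M6
bar 3: v0=E4 v1=G4 downbeat m3
bar 4: v0=E4 v1=F5 downbeat m2
bar 5: v0=D4 v1=F4 downbeat m3
bar 6: v0=E4 v1=C5 downbeat m6
bar 7: v0=A3 v1=F4 downbeat m6
bar 8: v0=G3 v1=G4 downbeat P8
  -> R4 @ bar 4 tick 0 v(0, 1): E4/F5 m2 untreated
  -> R7 @ bar 4 tick 0 v(1,): G4->F5 leap 10st

(4, 0, R4, (0, 1))
(4, 0, R7, (1,))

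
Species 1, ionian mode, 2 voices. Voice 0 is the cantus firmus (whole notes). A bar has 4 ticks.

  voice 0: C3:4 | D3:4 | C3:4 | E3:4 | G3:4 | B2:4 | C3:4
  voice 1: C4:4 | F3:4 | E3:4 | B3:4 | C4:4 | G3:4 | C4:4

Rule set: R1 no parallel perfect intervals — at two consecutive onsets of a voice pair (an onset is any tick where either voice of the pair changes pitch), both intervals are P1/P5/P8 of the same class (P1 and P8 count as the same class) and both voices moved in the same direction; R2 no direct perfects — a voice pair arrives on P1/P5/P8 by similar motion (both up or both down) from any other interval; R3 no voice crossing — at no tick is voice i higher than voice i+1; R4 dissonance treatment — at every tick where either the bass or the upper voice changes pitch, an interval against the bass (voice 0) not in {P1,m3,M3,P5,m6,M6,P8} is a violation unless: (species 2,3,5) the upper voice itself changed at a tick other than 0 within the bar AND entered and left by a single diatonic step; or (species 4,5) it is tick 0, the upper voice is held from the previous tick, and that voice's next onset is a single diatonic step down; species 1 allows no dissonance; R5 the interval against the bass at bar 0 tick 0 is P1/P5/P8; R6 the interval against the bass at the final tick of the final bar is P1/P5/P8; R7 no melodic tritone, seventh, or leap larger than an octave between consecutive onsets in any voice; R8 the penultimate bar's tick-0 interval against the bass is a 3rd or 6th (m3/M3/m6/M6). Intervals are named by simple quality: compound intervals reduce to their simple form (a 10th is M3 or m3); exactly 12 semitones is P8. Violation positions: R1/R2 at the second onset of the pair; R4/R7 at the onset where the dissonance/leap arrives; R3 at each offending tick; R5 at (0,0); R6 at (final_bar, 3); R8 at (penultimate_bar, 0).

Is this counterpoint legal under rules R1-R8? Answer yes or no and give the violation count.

No (3 violations)

bar 0: v0=C3 v1=C4 (P8)
bar 1: v0=D3 v1=F3 (m3)
bar 2: v0=C3 v1=E3 (M3)
bar 3: v0=E3 v1=B3 (P5)
bar 4: v0=G3 v1=C4 (P4)
bar 5: v0=B2 v1=G3 (m6)
bar 6: v0=C3 v1=C4 (P8)
  R2 @ bar3.0: C3/E3 M3 -> E3/B3 P5 similar
  R4 @ bar4.0: G3/C4 P4 untreated
  R2 @ bar6.0: B2/G3 m6 -> C3/C4 P8 similar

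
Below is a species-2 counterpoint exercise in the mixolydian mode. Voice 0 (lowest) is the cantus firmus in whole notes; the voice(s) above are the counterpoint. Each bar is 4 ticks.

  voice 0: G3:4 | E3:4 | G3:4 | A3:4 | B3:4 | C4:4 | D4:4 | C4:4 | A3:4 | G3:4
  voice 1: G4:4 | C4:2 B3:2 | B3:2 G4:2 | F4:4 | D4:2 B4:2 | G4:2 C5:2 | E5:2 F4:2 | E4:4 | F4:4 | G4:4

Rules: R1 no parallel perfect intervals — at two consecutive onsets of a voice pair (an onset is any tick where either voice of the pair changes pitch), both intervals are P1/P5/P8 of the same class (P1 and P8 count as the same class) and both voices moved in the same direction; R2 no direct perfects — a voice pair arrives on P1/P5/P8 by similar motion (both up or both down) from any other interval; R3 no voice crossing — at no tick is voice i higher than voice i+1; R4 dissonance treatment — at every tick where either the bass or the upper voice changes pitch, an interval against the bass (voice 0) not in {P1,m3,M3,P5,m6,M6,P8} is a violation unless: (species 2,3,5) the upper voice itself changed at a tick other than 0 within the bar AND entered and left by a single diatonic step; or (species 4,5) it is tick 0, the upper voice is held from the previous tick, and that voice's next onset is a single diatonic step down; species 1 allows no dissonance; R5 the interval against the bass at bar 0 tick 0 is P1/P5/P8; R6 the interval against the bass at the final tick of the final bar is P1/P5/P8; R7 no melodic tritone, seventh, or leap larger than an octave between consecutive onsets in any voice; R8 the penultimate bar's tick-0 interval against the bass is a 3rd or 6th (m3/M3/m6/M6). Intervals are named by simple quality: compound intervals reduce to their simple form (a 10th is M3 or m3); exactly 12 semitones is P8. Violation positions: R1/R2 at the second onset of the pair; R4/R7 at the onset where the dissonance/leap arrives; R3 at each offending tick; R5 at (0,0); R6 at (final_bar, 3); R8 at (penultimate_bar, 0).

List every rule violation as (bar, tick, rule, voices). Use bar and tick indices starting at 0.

bar 0: v0=G3 v1=G4 downbeat P8
bar 1: v0=E3 v1=C4 downbeat m6
bar 2: v0=G3 v1=B3 downbeat M3
bar 3: v0=A3 v1=F4 downbeat m6
bar 4: v0=B3 v1=D4 downbeat m3
bar 5: v0=C4 v1=G4 downbeat P5
bar 6: v0=D4 v1=E5 downbeat M2
bar 7: v0=C4 v1=E4 downbeat M3
bar 8: v0=A3 v1=F4 downbeat m6
bar 9: v0=G3 v1=G4 downbeat P8
  -> R4 @ bar 6 tick 0 v(0, 1): D4/E5 M2 untreated
  -> R7 @ bar 6 tick 2 v(1,): E5->F4 leap 11st

(6, 0, R4, (0, 1))
(6, 2, R7, (1,))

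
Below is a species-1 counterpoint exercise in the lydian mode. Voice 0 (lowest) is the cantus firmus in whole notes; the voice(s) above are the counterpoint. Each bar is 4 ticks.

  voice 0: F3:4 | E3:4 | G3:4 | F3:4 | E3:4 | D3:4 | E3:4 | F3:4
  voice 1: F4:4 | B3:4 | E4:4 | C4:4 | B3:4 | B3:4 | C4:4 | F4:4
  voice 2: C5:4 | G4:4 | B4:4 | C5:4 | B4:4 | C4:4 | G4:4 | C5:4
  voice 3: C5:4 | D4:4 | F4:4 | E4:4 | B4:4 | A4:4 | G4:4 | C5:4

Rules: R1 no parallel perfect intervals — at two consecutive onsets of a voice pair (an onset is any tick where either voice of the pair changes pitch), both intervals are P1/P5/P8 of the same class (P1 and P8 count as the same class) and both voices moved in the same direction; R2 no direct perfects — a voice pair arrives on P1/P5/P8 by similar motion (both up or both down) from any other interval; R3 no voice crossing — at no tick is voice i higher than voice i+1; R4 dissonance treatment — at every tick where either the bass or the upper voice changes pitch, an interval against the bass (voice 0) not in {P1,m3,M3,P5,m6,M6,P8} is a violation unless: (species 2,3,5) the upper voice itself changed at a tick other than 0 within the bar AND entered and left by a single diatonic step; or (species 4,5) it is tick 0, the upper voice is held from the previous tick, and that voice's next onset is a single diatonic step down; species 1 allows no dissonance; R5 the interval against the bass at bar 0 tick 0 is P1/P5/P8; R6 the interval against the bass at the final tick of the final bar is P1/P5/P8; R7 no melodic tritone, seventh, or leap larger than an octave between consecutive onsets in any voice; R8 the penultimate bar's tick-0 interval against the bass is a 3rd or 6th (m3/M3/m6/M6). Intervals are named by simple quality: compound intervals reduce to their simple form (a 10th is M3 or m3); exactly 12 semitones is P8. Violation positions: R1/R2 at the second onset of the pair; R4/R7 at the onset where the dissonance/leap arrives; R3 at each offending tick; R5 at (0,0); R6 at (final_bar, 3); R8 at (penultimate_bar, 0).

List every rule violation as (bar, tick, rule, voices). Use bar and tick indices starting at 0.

bar 0: v0=F3 v1=F4 v2=C5 v3=C5 downbeat P5
bar 1: v0=E3 v1=B3 v2=G4 v3=D4 downbeat m7
bar 2: v0=G3 v1=E4 v2=B4 v3=F4 downbeat m7
bar 3: v0=F3 v1=C4 v2=C5 v3=E4 downbeat M7
bar 4: v0=E3 v1=B3 v2=B4 v3=B4 downbeat P5
bar 5: v0=D3 v1=B3 v2=C4 v3=A4 downbeat P5
bar 6: v0=E3 v1=C4 v2=G4 v3=G4 downbeat m3
bar 7: v0=F3 v1=F4 v2=C5 v3=C5 downbeat P5
  -> R2 @ bar 1 tick 0 v(0, 1): F3/F4 P8 -> E3/B3 P5 similar
  -> R3 @ bar 1 tick 0 v(2, 3): G4 above D4
  -> R4 @ bar 1 tick 0 v(0, 3): E3/D4 m7 untreated
  -> R7 @ bar 1 tick 0 v(1,): F4->B3 leap 6st
  -> R7 @ bar 1 tick 0 v(3,): C5->D4 leap 10st
  -> R3 @ bar 1 tick 1 v(2, 3): G4 above D4
  -> R3 @ bar 1 tick 2 v(2, 3): G4 above D4
  -> R3 @ bar 1 tick 3 v(2, 3): G4 above D4
  -> R2 @ bar 2 tick 0 v(1, 2): B3/G4 m6 -> E4/B4 P5 similar
  -> R3 @ bar 2 tick 0 v(2, 3): B4 above F4
  -> R4 @ bar 2 tick 0 v(0, 3): G3/F4 m7 untreated
  -> R3 @ bar 2 tick 1 v(2, 3): B4 above F4
  -> R3 @ bar 2 tick 2 v(2, 3): B4 above F4
  -> R3 @ bar 2 tick 3 v(2, 3): B4 above F4
  -> R2 @ bar 3 tick 0 v(0, 1): G3/E4 M6 -> F3/C4 P5 similar
  -> R3 @ bar 3 tick 0 v(2, 3): C5 above E4
  -> R4 @ bar 3 tick 0 v(0, 3): F3/E4 M7 untreated
  -> R3 @ bar 3 tick 1 v(2, 3): C5 above E4
  -> R3 @ bar 3 tick 2 v(2, 3): C5 above E4
  -> R3 @ bar 3 tick 3 v(2, 3): C5 above E4
  -> R1 @ bar 4 tick 0 v(0, 1): F3/C4 P5 -> E3/B3 P5 similar
  -> R1 @ bar 4 tick 0 v(0, 2): F3/C5 P5 -> E3/B4 P5 similar
  -> R1 @ bar 4 tick 0 v(1, 2): C4/C5 P8 -> B3/B4 P8 similar
  -> R1 @ bar 5 tick 0 v(0, 3): E3/B4 P5 -> D3/A4 P5 similar
  -> R4 @ bar 5 tick 0 v(0, 2): D3/C4 m7 untreated
  -> R7 @ bar 5 tick 0 v(2,): B4->C4 leap 11st
  -> R2 @ bar 6 tick 0 v(1, 2): B3/C4 m2 -> C4/G4 P5 similar
  -> R1 @ bar 7 tick 0 v(1, 2): C4/G4 P5 -> F4/C5 P5 similar
  -> R1 @ bar 7 tick 0 v(1, 3): C4/G4 P5 -> F4/C5 P5 similar
  -> R1 @ bar 7 tick 0 v(2, 3): G4/G4 P1 -> C5/C5 P1 similar
  -> R2 @ bar 7 tick 0 v(0, 1): E3/C4 m6 -> F3/F4 P8 similar
  -> R2 @ bar 7 tick 0 v(0, 2): E3/G4 m3 -> F3/C5 P5 similar
  -> R2 @ bar 7 tick 0 v(0, 3): E3/G4 m3 -> F3/C5 P5 similar

(1, 0, R2, (0, 1))
(1, 0, R3, (2, 3))
(1, 0, R4, (0, 3))
(1, 0, R7, (1,))
(1, 0, R7, (3,))
(1, 1, R3, (2, 3))
(1, 2, R3, (2, 3))
(1, 3, R3, (2, 3))
(2, 0, R2, (1, 2))
(2, 0, R3, (2, 3))
(2, 0, R4, (0, 3))
(2, 1, R3, (2, 3))
(2, 2, R3, (2, 3))
(2, 3, R3, (2, 3))
(3, 0, R2, (0, 1))
(3, 0, R3, (2, 3))
(3, 0, R4, (0, 3))
(3, 1, R3, (2, 3))
(3, 2, R3, (2, 3))
(3, 3, R3, (2, 3))
(4, 0, R1, (0, 1))
(4, 0, R1, (0, 2))
(4, 0, R1, (1, 2))
(5, 0, R1, (0, 3))
(5, 0, R4, (0, 2))
(5, 0, R7, (2,))
(6, 0, R2, (1, 2))
(7, 0, R1, (1, 2))
(7, 0, R1, (1, 3))
(7, 0, R1, (2, 3))
(7, 0, R2, (0, 1))
(7, 0, R2, (0, 2))
(7, 0, R2, (0, 3))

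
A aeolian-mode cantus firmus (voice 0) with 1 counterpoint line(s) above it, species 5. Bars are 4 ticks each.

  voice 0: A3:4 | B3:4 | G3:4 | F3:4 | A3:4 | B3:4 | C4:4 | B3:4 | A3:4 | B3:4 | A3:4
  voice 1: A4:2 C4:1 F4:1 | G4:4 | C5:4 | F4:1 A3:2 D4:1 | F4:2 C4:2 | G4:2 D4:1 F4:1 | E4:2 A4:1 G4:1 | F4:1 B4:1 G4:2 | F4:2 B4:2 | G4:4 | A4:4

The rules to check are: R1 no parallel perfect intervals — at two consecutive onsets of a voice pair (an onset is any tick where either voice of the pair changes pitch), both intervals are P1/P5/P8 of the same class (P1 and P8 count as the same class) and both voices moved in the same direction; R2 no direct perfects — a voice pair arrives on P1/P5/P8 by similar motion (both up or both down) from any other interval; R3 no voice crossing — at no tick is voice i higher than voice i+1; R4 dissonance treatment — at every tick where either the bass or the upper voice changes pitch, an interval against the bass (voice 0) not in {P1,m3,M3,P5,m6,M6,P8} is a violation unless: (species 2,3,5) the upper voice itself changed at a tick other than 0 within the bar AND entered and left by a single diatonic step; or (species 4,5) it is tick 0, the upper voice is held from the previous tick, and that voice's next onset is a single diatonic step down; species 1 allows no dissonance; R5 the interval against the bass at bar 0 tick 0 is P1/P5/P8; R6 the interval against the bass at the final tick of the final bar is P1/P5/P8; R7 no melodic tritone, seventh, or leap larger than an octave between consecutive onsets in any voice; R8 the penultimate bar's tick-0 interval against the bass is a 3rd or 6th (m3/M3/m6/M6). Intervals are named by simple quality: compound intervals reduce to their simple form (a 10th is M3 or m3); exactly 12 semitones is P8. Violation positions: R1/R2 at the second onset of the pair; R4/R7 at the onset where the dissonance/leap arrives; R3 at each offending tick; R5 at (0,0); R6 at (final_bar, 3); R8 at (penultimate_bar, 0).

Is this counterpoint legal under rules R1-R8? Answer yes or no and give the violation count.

No (7 violations)

bar 0: v0=A3 v1=A4 (P8)
bar 1: v0=B3 v1=G4 (m6)
bar 2: v0=G3 v1=C5 (P4)
bar 3: v0=F3 v1=F4 (P8)
bar 4: v0=A3 v1=F4 (m6)
bar 5: v0=B3 v1=G4 (m6)
bar 6: v0=C4 v1=E4 (M3)
bar 7: v0=B3 v1=F4 (TT)
bar 8: v0=A3 v1=F4 (m6)
bar 9: v0=B3 v1=G4 (m6)
bar 10: v0=A3 v1=A4 (P8)
  R4 @ bar2.0: G3/C5 P4 untreated
  R2 @ bar3.0: G3/C5 P4 -> F3/F4 P8 similar
  R4 @ bar5.3: B3/F4 TT untreated
  R4 @ bar7.0: B3/F4 TT untreated
  R7 @ bar7.1: F4->B4 leap 6st
  R4 @ bar8.2: A3/B4 M2 untreated
  R7 @ bar8.2: F4->B4 leap 6st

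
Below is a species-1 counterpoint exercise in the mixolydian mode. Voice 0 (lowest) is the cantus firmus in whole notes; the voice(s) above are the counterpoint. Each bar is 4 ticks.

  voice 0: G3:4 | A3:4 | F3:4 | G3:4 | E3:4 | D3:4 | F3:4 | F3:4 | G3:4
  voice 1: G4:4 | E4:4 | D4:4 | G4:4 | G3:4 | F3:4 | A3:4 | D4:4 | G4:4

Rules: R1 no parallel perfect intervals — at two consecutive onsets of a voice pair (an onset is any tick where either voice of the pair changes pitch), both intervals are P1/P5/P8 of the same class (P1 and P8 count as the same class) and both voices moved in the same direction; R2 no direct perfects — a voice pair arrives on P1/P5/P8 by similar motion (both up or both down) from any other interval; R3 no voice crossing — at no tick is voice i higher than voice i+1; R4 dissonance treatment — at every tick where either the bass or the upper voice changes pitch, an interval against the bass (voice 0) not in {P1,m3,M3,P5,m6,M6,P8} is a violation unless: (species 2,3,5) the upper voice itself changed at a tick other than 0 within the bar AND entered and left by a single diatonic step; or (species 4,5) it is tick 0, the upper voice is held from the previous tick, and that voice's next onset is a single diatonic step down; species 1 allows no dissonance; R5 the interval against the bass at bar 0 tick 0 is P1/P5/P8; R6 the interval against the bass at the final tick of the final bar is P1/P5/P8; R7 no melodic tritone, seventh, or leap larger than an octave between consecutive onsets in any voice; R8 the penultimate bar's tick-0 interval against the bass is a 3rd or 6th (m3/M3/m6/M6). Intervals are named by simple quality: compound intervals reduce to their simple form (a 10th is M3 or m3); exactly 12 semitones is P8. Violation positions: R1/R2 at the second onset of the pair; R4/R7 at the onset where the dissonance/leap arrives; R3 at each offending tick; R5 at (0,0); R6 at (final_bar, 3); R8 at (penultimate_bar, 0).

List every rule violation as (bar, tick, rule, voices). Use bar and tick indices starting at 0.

bar 0: v0=G3 v1=G4 downbeat P8
bar 1: v0=A3 v1=E4 downbeat P5
bar 2: v0=F3 v1=D4 downbeat M6
bar 3: v0=G3 v1=G4 downbeat P8
bar 4: v0=E3 v1=G3 downbeat m3
bar 5: v0=D3 v1=F3 downbeat m3
bar 6: v0=F3 v1=A3 downbeat M3
bar 7: v0=F3 v1=D4 downbeat M6
bar 8: v0=G3 v1=G4 downbeat P8
  -> R2 @ bar 3 tick 0 v(0, 1): F3/D4 M6 -> G3/G4 P8 similar
  -> R2 @ bar 8 tick 0 v(0, 1): F3/D4 M6 -> G3/G4 P8 similar

(3, 0, R2, (0, 1))
(8, 0, R2, (0, 1))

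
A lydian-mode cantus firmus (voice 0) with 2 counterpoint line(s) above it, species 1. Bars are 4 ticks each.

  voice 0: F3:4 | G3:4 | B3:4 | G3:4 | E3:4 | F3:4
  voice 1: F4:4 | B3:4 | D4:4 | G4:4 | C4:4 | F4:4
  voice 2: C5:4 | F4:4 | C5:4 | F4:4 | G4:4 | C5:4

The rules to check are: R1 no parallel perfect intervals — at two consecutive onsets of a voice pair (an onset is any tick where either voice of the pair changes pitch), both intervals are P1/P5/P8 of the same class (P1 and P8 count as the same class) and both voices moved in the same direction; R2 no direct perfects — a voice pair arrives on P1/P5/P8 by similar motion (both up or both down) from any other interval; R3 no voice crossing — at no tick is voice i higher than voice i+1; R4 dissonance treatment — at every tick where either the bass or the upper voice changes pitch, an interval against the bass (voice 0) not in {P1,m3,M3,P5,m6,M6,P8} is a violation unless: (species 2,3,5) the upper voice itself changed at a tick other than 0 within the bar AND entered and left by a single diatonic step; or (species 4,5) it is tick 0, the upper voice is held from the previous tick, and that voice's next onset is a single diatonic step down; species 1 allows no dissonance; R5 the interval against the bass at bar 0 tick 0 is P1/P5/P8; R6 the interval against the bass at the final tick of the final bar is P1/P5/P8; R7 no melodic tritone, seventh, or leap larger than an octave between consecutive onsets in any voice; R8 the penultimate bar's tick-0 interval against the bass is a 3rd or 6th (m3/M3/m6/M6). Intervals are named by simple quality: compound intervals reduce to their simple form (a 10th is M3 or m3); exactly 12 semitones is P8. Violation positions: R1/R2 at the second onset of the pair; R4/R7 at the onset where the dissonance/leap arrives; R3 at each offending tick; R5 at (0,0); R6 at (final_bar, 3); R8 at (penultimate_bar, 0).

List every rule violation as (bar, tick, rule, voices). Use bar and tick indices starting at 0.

(1, 0, R4, (0, 2))
(1, 0, R7, (1,))
(2, 0, R4, (0, 2))
(3, 0, R3, (1, 2))
(3, 0, R4, (0, 2))
(3, 1, R3, (1, 2))
(3, 2, R3, (1, 2))
(3, 3, R3, (1, 2))
(5, 0, R1, (1, 2))
(5, 0, R2, (0, 1))
(5, 0, R2, (0, 2))

bar 0: v0=F3 v1=F4 v2=C5 downbeat P5
bar 1: v0=G3 v1=B3 v2=F4 downbeat m7
bar 2: v0=B3 v1=D4 v2=C5 downbeat m2
bar 3: v0=G3 v1=G4 v2=F4 downbeat m7
bar 4: v0=E3 v1=C4 v2=G4 downbeat m3
bar 5: v0=F3 v1=F4 v2=C5 downbeat P5
  -> R4 @ bar 1 tick 0 v(0, 2): G3/F4 m7 untreated
  -> R7 @ bar 1 tick 0 v(1,): F4->B3 leap 6st
  -> R4 @ bar 2 tick 0 v(0, 2): B3/C5 m2 untreated
  -> R3 @ bar 3 tick 0 v(1, 2): G4 above F4
  -> R4 @ bar 3 tick 0 v(0, 2): G3/F4 m7 untreated
  -> R3 @ bar 3 tick 1 v(1, 2): G4 above F4
  -> R3 @ bar 3 tick 2 v(1, 2): G4 above F4
  -> R3 @ bar 3 tick 3 v(1, 2): G4 above F4
  -> R1 @ bar 5 tick 0 v(1, 2): C4/G4 P5 -> F4/C5 P5 similar
  -> R2 @ bar 5 tick 0 v(0, 1): E3/C4 m6 -> F3/F4 P8 similar
  -> R2 @ bar 5 tick 0 v(0, 2): E3/G4 m3 -> F3/C5 P5 similar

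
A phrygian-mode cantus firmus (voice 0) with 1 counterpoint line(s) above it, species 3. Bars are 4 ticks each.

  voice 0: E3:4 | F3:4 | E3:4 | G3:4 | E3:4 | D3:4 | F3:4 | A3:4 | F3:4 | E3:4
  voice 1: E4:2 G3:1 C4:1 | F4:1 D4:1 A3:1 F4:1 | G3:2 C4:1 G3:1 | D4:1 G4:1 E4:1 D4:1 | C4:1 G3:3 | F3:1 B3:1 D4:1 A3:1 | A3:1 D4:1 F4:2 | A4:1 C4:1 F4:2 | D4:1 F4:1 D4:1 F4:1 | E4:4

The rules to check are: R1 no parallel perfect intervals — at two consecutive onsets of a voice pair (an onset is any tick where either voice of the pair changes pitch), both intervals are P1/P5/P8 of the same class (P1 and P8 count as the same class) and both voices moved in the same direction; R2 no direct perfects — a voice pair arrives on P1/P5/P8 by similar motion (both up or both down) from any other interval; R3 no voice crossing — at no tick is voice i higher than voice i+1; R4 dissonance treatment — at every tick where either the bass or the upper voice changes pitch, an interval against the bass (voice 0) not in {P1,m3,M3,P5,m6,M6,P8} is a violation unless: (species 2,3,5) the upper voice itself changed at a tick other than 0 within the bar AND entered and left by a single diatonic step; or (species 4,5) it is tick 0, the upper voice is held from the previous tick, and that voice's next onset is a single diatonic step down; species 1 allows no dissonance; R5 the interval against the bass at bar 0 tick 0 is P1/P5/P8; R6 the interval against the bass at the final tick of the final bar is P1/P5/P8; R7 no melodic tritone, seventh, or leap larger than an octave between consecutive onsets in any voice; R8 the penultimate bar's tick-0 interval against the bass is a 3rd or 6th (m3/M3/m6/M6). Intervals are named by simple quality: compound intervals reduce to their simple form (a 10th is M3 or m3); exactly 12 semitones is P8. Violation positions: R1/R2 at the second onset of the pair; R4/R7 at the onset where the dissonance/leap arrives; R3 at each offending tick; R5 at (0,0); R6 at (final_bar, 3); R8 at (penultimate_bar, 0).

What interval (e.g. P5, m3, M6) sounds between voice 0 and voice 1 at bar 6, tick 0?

voice 0=F3 voice 1=A3 -> M3

M3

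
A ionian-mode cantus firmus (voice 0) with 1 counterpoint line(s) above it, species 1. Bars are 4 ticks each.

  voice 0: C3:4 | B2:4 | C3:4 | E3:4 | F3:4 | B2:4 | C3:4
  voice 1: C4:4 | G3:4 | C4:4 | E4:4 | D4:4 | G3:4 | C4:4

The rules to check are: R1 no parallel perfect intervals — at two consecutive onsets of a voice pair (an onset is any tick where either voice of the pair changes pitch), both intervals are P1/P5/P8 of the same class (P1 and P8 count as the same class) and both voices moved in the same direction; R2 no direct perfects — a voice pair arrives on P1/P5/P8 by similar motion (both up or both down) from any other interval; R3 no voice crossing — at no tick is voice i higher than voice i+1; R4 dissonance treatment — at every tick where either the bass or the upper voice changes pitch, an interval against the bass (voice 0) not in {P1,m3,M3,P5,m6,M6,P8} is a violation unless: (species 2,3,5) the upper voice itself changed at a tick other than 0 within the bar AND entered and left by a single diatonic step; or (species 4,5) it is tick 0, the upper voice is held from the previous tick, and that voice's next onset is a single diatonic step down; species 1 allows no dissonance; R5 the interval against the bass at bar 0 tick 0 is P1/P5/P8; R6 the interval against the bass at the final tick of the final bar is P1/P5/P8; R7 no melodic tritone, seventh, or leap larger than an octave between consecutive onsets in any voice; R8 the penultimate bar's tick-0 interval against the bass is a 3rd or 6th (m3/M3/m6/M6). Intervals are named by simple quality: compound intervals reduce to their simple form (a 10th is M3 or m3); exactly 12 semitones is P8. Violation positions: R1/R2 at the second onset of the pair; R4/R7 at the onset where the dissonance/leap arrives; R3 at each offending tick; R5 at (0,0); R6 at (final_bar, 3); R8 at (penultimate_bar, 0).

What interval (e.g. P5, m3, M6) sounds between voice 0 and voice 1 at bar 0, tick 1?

P8

voice 0=C3 voice 1=C4 -> P8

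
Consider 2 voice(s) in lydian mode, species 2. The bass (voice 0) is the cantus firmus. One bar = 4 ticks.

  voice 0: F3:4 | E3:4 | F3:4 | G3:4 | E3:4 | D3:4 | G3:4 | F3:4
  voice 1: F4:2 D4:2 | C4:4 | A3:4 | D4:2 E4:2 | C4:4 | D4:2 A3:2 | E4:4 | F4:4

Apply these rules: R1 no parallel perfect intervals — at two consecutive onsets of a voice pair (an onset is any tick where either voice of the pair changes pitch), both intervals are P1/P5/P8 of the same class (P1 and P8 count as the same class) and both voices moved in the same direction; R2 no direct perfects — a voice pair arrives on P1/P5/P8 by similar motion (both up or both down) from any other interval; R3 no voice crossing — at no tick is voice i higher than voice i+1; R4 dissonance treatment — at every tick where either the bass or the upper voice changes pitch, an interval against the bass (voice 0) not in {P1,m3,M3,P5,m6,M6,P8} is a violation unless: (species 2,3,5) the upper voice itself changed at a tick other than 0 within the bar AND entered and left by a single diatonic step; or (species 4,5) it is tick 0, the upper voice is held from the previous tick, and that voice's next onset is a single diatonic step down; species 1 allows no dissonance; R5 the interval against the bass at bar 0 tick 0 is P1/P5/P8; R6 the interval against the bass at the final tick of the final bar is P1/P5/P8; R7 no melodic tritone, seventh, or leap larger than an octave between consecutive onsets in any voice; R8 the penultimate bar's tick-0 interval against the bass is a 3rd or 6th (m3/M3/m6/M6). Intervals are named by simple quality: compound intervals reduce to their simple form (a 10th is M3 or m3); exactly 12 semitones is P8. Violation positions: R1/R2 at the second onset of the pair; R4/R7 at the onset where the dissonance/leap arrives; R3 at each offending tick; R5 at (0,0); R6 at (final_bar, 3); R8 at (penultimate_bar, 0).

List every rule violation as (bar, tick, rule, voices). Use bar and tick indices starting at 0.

bar 0: v0=F3 v1=F4 downbeat P8
bar 1: v0=E3 v1=C4 downbeat m6
bar 2: v0=F3 v1=A3 downbeat M3
bar 3: v0=G3 v1=D4 downbeat P5
bar 4: v0=E3 v1=C4 downbeat m6
bar 5: v0=D3 v1=D4 downbeat P8
bar 6: v0=G3 v1=E4 downbeat M6
bar 7: v0=F3 v1=F4 downbeat P8
  -> R2 @ bar 3 tick 0 v(0, 1): F3/A3 M3 -> G3/D4 P5 similar

(3, 0, R2, (0, 1))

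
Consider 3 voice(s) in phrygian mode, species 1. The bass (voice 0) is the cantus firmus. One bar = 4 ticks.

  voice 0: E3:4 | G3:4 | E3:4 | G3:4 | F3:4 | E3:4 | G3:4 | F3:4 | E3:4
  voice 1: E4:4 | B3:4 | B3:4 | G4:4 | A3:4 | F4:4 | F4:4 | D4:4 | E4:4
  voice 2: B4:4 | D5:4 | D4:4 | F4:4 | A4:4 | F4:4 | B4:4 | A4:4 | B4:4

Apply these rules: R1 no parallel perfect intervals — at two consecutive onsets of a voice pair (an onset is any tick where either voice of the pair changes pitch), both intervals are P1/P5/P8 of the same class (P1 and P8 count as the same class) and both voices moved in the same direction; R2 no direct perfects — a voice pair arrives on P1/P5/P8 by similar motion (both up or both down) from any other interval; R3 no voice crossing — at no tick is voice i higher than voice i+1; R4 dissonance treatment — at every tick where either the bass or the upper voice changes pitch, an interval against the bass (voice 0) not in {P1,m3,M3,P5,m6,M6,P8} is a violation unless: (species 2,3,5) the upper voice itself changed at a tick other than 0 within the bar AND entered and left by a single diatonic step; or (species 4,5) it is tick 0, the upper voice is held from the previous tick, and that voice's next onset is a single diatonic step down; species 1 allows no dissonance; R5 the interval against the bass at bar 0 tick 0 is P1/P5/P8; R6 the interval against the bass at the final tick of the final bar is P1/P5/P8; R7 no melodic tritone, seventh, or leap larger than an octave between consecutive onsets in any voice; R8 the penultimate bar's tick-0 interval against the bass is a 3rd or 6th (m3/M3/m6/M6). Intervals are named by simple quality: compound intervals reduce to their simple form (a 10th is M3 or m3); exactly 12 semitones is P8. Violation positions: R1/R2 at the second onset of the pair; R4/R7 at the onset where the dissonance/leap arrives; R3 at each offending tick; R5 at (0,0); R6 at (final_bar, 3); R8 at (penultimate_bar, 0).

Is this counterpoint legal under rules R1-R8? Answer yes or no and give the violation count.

bar 0: v0=E3 v1=E4 v2=B4 (P5)
bar 1: v0=G3 v1=B3 v2=D5 (P5)
bar 2: v0=E3 v1=B3 v2=D4 (m7)
bar 3: v0=G3 v1=G4 v2=F4 (m7)
bar 4: v0=F3 v1=A3 v2=A4 (M3)
bar 5: v0=E3 v1=F4 v2=F4 (m2)
bar 6: v0=G3 v1=F4 v2=B4 (M3)
bar 7: v0=F3 v1=D4 v2=A4 (M3)
bar 8: v0=E3 v1=E4 v2=B4 (P5)
  R1 @ bar1.0: E3/B4 P5 -> G3/D5 P5 similar
  R4 @ bar2.0: E3/D4 m7 untreated
  R2 @ bar3.0: E3/B3 P5 -> G3/G4 P8 similar
  R3 @ bar3.0: G4 above F4
  R4 @ bar3.0: G3/F4 m7 untreated
  R3 @ bar3.1: G4 above F4
  R3 @ bar3.2: G4 above F4
  R3 @ bar3.3: G4 above F4
  R7 @ bar4.0: G4->A3 leap 10st
  R4 @ bar5.0: E3/F4 m2 untreated
  R4 @ bar5.0: E3/F4 m2 untreated
  R4 @ bar6.0: G3/F4 m7 untreated
  R7 @ bar6.0: F4->B4 leap 6st
  R2 @ bar7.0: F4/B4 TT -> D4/A4 P5 similar
  R1 @ bar8.0: D4/A4 P5 -> E4/B4 P5 similar

No (15 violations)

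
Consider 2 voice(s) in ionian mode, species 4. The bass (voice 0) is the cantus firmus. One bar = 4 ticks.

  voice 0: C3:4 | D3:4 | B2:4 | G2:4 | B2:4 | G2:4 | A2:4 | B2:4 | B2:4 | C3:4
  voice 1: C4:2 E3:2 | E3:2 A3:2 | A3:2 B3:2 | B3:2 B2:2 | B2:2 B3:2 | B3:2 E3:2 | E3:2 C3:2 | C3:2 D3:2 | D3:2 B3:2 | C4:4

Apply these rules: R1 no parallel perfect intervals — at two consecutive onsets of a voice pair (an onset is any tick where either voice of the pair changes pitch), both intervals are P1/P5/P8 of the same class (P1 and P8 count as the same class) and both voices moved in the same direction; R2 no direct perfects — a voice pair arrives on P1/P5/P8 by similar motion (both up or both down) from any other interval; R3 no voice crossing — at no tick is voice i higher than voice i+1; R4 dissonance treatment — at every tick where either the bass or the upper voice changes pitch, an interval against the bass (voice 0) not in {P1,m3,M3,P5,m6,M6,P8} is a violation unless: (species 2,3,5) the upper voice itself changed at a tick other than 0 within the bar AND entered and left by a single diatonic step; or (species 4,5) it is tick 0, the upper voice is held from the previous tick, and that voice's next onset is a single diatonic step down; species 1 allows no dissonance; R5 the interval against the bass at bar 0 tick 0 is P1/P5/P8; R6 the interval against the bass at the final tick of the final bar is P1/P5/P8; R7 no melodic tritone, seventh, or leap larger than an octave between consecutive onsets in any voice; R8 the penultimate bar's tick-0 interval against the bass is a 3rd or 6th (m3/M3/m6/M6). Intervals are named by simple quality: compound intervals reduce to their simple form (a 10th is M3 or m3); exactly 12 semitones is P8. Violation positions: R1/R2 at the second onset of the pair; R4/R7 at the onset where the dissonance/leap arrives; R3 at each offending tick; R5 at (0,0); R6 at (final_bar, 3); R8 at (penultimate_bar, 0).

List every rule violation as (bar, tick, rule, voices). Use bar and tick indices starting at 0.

(1, 0, R4, (0, 1))
(2, 0, R4, (0, 1))
(7, 0, R4, (0, 1))
(9, 0, R1, (0, 1))

bar 0: v0=C3 v1=C4 downbeat P8
bar 1: v0=D3 v1=E3 downbeat M2
bar 2: v0=B2 v1=A3 downbeat m7
bar 3: v0=G2 v1=B3 downbeat M3
bar 4: v0=B2 v1=B2 downbeat P1
bar 5: v0=G2 v1=B3 downbeat M3
bar 6: v0=A2 v1=E3 downbeat P5
bar 7: v0=B2 v1=C3 downbeat m2
bar 8: v0=B2 v1=D3 downbeat m3
bar 9: v0=C3 v1=C4 downbeat P8
  -> R4 @ bar 1 tick 0 v(0, 1): D3/E3 M2 untreated
  -> R4 @ bar 2 tick 0 v(0, 1): B2/A3 m7 untreated
  -> R4 @ bar 7 tick 0 v(0, 1): B2/C3 m2 untreated
  -> R1 @ bar 9 tick 0 v(0, 1): B2/B3 P8 -> C3/C4 P8 similar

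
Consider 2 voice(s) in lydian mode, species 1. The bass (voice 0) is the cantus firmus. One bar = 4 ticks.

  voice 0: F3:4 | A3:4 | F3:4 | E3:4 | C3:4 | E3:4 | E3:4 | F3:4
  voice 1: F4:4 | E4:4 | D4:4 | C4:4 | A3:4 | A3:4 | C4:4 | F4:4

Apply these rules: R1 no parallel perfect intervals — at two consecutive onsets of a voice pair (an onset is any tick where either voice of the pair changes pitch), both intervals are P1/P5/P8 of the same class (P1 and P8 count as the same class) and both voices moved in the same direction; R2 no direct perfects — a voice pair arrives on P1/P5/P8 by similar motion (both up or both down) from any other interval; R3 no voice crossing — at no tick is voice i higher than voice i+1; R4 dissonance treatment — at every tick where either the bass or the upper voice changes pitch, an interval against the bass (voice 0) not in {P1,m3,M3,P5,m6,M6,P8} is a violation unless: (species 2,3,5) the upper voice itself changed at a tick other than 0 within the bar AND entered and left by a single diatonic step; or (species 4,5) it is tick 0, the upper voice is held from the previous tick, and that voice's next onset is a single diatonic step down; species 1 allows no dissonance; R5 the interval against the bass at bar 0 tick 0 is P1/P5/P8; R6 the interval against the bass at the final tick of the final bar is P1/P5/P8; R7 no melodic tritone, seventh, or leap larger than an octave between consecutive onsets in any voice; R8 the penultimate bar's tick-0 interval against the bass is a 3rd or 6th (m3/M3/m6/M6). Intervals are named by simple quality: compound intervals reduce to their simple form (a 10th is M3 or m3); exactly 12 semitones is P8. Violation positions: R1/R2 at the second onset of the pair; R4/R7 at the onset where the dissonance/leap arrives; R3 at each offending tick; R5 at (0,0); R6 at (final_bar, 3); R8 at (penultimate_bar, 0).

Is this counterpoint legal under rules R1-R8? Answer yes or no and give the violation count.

bar 0: v0=F3 v1=F4 (P8)
bar 1: v0=A3 v1=E4 (P5)
bar 2: v0=F3 v1=D4 (M6)
bar 3: v0=E3 v1=C4 (m6)
bar 4: v0=C3 v1=A3 (M6)
bar 5: v0=E3 v1=A3 (P4)
bar 6: v0=E3 v1=C4 (m6)
bar 7: v0=F3 v1=F4 (P8)
  R4 @ bar5.0: E3/A3 P4 untreated
  R2 @ bar7.0: E3/C4 m6 -> F3/F4 P8 similar

No (2 violations)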